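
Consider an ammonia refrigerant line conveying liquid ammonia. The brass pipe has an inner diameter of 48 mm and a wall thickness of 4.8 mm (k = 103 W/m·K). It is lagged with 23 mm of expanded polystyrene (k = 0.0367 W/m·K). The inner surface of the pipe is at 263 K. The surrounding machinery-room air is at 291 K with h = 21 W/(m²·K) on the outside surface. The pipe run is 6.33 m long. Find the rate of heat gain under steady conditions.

Q ≈ 65.8 W

Per-layer cylindrical resistances, series-summed:
R_brass pipe wall = ln(28.8/24)/(2π×103×6.33) = 4.451×10^-5 K/W
R_expanded polystyrene = ln(51.8/28.8)/(2π×0.0367×6.33) = 0.4022 K/W
R_outer film = 1/(h_o·2πr_oL) = 1/(21×2π×0.0518×6.33) = 0.02311 K/W
R_total = 0.4253 K/W
Q = ΔT/R_total = 28/0.4253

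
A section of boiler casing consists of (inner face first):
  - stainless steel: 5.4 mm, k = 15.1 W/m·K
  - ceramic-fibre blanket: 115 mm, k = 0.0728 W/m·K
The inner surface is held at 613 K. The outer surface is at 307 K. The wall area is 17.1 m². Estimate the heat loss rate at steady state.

Thermal resistances in series:
R_stainless steel = L/(kA) = 0.0054/(15.1×17.1) = 2.091×10^-5 K/W
R_ceramic-fibre blanket = L/(kA) = 0.115/(0.0728×17.1) = 0.09238 K/W
R_total = 0.0924 K/W
Q = ΔT / R_total = 306 / 0.0924

Q ≈ 3310 W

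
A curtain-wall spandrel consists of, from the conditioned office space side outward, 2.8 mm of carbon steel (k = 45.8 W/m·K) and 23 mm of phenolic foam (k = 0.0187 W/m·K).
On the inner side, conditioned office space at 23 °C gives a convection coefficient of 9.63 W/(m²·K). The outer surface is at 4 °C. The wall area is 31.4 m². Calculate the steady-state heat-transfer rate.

Series thermal resistances:
R_inner film = 1/(h_i·A) = 1/(9.63×31.4) = 0.003307 K/W
R_carbon steel = L/(kA) = 0.0028/(45.8×31.4) = 1.947×10^-6 K/W
R_phenolic foam = L/(kA) = 0.023/(0.0187×31.4) = 0.03917 K/W
R_total = 0.04248 K/W
Q = ΔT / R_total = 19 / 0.04248

Q ≈ 447 W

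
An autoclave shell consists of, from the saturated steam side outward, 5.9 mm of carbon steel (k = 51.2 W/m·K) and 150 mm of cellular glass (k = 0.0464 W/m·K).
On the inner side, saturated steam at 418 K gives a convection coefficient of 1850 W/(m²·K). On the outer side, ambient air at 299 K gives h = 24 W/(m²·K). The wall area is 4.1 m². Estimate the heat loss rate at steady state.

Q ≈ 149 W

Series thermal resistances:
R_inner film = 1/(h_i·A) = 1/(1850×4.1) = 1.318×10^-4 K/W
R_carbon steel = L/(kA) = 0.0059/(51.2×4.1) = 2.811×10^-5 K/W
R_cellular glass = L/(kA) = 0.15/(0.0464×4.1) = 0.7885 K/W
R_outer film = 1/(h_o·A) = 1/(24×4.1) = 0.01016 K/W
R_total = 0.7988 K/W
Q = ΔT / R_total = 119 / 0.7988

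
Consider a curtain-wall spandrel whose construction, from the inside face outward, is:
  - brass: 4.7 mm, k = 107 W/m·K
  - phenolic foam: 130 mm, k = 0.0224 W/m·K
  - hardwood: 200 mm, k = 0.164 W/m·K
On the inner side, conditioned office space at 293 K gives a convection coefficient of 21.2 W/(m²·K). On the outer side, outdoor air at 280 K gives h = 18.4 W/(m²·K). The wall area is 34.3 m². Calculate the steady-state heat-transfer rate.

Series thermal resistances:
R_inner film = 1/(h_i·A) = 1/(21.2×34.3) = 0.001375 K/W
R_brass = L/(kA) = 0.0047/(107×34.3) = 1.281×10^-6 K/W
R_phenolic foam = L/(kA) = 0.13/(0.0224×34.3) = 0.1692 K/W
R_hardwood = L/(kA) = 0.2/(0.164×34.3) = 0.03555 K/W
R_outer film = 1/(h_o·A) = 1/(18.4×34.3) = 0.001584 K/W
R_total = 0.2077 K/W
Q = ΔT / R_total = 13 / 0.2077

Q ≈ 62.6 W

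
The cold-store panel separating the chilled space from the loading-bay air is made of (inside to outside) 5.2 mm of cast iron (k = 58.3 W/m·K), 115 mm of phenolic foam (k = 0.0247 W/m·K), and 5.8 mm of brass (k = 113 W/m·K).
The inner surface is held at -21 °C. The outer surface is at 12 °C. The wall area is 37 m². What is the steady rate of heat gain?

Q ≈ 262 W

Model the wall as resistances in series:
R_cast iron = L/(kA) = 0.0052/(58.3×37) = 2.411×10^-6 K/W
R_phenolic foam = L/(kA) = 0.115/(0.0247×37) = 0.1258 K/W
R_brass = L/(kA) = 0.0058/(113×37) = 1.387×10^-6 K/W
R_total = 0.1258 K/W
Q = ΔT / R_total = 33 / 0.1258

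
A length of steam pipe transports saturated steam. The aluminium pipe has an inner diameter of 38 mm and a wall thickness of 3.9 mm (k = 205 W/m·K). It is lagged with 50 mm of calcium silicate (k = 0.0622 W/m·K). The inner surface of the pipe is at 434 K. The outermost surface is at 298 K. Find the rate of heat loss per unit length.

q′ ≈ 45.9 W/m

For a radial system each layer contributes R = ln(r_out/r_in)/(2πkL); films add R = 1/(hA).
R_aluminium pipe wall = ln(22.9/19)/(2π×205×1) = 1.449×10^-4 K/W
R_calcium silicate = ln(72.9/22.9)/(2π×0.0622×1) = 2.963 K/W
R_total = 2.963 K/W
Q = ΔT/R_total = 136/2.963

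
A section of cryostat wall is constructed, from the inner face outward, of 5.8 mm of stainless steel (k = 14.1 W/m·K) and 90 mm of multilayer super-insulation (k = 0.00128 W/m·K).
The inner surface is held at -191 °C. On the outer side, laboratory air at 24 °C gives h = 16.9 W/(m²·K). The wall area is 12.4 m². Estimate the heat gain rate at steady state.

Using the resistance-network approach (series):
R_stainless steel = L/(kA) = 0.0058/(14.1×12.4) = 3.317×10^-5 K/W
R_multilayer super-insulation = L/(kA) = 0.09/(0.00128×12.4) = 5.67 K/W
R_outer film = 1/(h_o·A) = 1/(16.9×12.4) = 0.004772 K/W
R_total = 5.675 K/W
Q = ΔT / R_total = 215 / 5.675

Q ≈ 37.9 W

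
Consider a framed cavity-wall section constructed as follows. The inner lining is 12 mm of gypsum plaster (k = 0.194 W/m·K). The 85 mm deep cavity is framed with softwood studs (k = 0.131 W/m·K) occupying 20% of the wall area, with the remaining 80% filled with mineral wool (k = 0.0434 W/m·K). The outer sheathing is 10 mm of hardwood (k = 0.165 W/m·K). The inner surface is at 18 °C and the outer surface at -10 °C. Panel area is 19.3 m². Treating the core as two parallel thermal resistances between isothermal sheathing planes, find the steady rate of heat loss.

Q ≈ 356 W

Sheathing layers in series; stud and cavity paths in parallel between them.
R_inner = 0.012/(0.194×19.3) = 0.003205 K/W
R_stud  = 0.085/(0.131×0.2×19.3) = 0.1681 K/W
R_cav   = 0.085/(0.0434×0.8×19.3) = 0.1268 K/W
1/R_core = 1/R_stud + 1/R_cav → R_core = 0.07229 K/W
R_outer = 0.01/(0.165×19.3) = 0.00314 K/W
R_total = 0.07864 K/W
Q = ΔT/R_total = 28/0.07864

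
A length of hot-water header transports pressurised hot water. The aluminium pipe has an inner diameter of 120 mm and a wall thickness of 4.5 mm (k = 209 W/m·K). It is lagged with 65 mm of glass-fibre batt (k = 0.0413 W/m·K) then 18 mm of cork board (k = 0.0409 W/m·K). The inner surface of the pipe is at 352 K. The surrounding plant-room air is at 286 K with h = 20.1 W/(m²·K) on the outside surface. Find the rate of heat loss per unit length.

For a radial system each layer contributes R = ln(r_out/r_in)/(2πkL); films add R = 1/(hA).
R_aluminium pipe wall = ln(64.5/60)/(2π×209×1) = 5.507×10^-5 K/W
R_glass-fibre batt = ln(129.5/64.5)/(2π×0.0413×1) = 2.686 K/W
R_cork board = ln(147.5/129.5)/(2π×0.0409×1) = 0.5064 K/W
R_outer film = 1/(h_o·2πr_oL) = 1/(20.1×2π×0.1475×1) = 0.05368 K/W
R_total = 3.246 K/W
Q = ΔT/R_total = 66/3.246

q′ ≈ 20.3 W/m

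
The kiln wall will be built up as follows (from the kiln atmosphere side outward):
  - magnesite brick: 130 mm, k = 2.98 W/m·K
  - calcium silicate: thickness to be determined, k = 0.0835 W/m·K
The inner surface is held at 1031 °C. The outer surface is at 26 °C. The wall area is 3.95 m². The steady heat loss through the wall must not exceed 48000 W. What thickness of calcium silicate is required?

Model the wall as resistances in series:
R_magnesite brick = L/(kA) = 0.13/(2.98×3.95) = 0.01104 K/W
Sum of the known resistances R_other = 0.01104 K/W
Required total resistance R_tot = ΔT/Q_allow = 1005/48000 = 0.02094 K/W
R_calcium silicate = R_tot − R_other = 0.009893 K/W
L = R·k·A = 0.009893×0.0835×3.95

L ≈ 3.26 mm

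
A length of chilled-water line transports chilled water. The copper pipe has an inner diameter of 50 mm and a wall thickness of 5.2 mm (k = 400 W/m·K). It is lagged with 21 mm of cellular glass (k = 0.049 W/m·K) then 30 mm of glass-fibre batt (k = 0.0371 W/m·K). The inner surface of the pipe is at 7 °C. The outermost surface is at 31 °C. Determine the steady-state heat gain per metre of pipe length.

q′ ≈ 6.5 W/m

Cylindrical conduction, so R = ln(r₂/r₁)/(2πkL) per layer, in series:
R_copper pipe wall = ln(30.2/25)/(2π×400×1) = 7.519×10^-5 K/W
R_cellular glass = ln(51.2/30.2)/(2π×0.049×1) = 1.715 K/W
R_glass-fibre batt = ln(81.2/51.2)/(2π×0.0371×1) = 1.978 K/W
R_total = 3.693 K/W
Q = ΔT/R_total = 24/3.693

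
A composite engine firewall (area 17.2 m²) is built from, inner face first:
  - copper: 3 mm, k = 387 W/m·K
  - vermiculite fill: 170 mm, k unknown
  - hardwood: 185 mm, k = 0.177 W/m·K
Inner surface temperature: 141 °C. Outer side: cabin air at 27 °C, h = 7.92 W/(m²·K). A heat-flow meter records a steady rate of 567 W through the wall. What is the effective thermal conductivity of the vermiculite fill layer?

k ≈ 0.0743 W/(m·K)

Treating each layer as a thermal resistance in series:
R_copper = L/(kA) = 0.003/(387×17.2) = 4.507×10^-7 K/W
R_hardwood = L/(kA) = 0.185/(0.177×17.2) = 0.06077 K/W
R_outer film = 1/(h_o·A) = 1/(7.92×17.2) = 0.007341 K/W
Sum of known resistances R_other = 0.06811 K/W
Total R = ΔT/Q = 114/567 = 0.2011 K/W
R_vermiculite fill = R_total − R_other = 0.1329 K/W
k = L/(R·A) = 0.17/(0.1329×17.2)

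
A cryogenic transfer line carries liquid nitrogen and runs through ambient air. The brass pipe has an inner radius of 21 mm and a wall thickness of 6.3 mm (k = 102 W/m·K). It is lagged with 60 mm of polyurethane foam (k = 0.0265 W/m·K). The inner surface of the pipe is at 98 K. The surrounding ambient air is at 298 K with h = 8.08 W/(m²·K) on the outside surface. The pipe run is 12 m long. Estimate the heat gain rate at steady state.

Q ≈ 333 W

For a radial system each layer contributes R = ln(r_out/r_in)/(2πkL); films add R = 1/(hA).
R_brass pipe wall = ln(27.3/21)/(2π×102×12) = 3.411×10^-5 K/W
R_polyurethane foam = ln(87.3/27.3)/(2π×0.0265×12) = 0.5818 K/W
R_outer film = 1/(h_o·2πr_oL) = 1/(8.08×2π×0.0873×12) = 0.0188 K/W
R_total = 0.6006 K/W
Q = ΔT/R_total = 200/0.6006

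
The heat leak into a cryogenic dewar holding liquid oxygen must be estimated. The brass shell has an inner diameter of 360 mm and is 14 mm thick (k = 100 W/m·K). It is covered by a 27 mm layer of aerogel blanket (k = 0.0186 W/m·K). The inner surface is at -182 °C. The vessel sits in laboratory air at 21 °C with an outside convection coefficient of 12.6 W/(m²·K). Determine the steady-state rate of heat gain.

Q ≈ 71.9 W

Radial (spherical) resistances in series:
R_brass shell = (1/0.18 − 1/0.194)/(4π×100) = 3.19×10^-4 K/W
R_aerogel blanket = (1/0.194 − 1/0.221)/(4π×0.0186) = 2.694 K/W
R_outer film = 1/(h·4πr_o²) = 1/(12.6×4π×0.221²) = 0.1293 K/W
R_total = 2.824 K/W
Q = ΔT/R_total = 203/2.824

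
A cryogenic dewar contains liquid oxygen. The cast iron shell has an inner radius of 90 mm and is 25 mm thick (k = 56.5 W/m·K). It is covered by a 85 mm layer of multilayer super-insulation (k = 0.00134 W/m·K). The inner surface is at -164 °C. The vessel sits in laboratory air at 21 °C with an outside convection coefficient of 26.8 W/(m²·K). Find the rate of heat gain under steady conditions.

Radial (spherical) resistances in series:
R_cast iron shell = (1/0.09 − 1/0.115)/(4π×56.5) = 0.003402 K/W
R_multilayer super-insulation = (1/0.115 − 1/0.2)/(4π×0.00134) = 219.5 K/W
R_outer film = 1/(h·4πr_o²) = 1/(26.8×4π×0.2²) = 0.07423 K/W
R_total = 219.5 K/W
Q = ΔT/R_total = 185/219.5

Q ≈ 0.843 W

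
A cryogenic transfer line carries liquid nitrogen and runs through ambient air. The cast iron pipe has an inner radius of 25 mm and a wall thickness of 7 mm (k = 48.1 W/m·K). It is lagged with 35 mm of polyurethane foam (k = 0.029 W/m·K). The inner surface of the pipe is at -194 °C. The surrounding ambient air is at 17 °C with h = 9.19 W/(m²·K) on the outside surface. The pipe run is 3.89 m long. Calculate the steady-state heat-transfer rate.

Per-layer cylindrical resistances, series-summed:
R_cast iron pipe wall = ln(32/25)/(2π×48.1×3.89) = 2.1×10^-4 K/W
R_polyurethane foam = ln(67/32)/(2π×0.029×3.89) = 1.043 K/W
R_outer film = 1/(h_o·2πr_oL) = 1/(9.19×2π×0.067×3.89) = 0.06645 K/W
R_total = 1.109 K/W
Q = ΔT/R_total = 211/1.109

Q ≈ 190 W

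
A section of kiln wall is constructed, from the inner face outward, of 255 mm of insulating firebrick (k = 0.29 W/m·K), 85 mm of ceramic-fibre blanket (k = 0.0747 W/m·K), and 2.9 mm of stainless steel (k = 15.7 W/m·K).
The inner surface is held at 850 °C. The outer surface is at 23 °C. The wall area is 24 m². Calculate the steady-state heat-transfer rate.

Q ≈ 9840 W

Model the wall as resistances in series:
R_insulating firebrick = L/(kA) = 0.255/(0.29×24) = 0.03664 K/W
R_ceramic-fibre blanket = L/(kA) = 0.085/(0.0747×24) = 0.04741 K/W
R_stainless steel = L/(kA) = 0.0029/(15.7×24) = 7.696×10^-6 K/W
R_total = 0.08406 K/W
Q = ΔT / R_total = 827 / 0.08406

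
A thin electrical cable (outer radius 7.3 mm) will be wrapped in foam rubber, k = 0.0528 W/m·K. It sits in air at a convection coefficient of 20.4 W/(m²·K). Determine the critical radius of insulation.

r_cr ≈ 2.59 mm

For a cylinder r_cr = k/h = 0.0528/20.4
r_cr = 2.59 mm; since the bare radius (7.3 mm) is above r_cr, any added insulation will reduce heat loss.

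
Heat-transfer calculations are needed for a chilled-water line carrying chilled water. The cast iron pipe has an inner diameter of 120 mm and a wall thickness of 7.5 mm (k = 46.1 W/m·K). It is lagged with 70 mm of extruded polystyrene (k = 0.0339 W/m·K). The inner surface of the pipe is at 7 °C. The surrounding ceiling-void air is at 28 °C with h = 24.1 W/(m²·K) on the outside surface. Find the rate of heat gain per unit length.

q′ ≈ 6.2 W/m

Treating each annulus and film as a series resistance:
R_cast iron pipe wall = ln(67.5/60)/(2π×46.1×1) = 4.066×10^-4 K/W
R_extruded polystyrene = ln(137.5/67.5)/(2π×0.0339×1) = 3.34 K/W
R_outer film = 1/(h_o·2πr_oL) = 1/(24.1×2π×0.1375×1) = 0.04803 K/W
R_total = 3.389 K/W
Q = ΔT/R_total = 21/3.389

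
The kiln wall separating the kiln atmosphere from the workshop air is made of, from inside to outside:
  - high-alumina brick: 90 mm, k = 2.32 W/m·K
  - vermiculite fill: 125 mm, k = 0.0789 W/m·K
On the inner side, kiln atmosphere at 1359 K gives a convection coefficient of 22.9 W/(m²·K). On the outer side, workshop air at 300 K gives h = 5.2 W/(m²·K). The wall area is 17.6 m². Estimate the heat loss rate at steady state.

Treating each layer as a thermal resistance in series:
R_inner film = 1/(h_i·A) = 1/(22.9×17.6) = 0.002481 K/W
R_high-alumina brick = L/(kA) = 0.09/(2.32×17.6) = 0.002204 K/W
R_vermiculite fill = L/(kA) = 0.125/(0.0789×17.6) = 0.09002 K/W
R_outer film = 1/(h_o·A) = 1/(5.2×17.6) = 0.01093 K/W
R_total = 0.1056 K/W
Q = ΔT / R_total = 1059 / 0.1056

Q ≈ 10000 W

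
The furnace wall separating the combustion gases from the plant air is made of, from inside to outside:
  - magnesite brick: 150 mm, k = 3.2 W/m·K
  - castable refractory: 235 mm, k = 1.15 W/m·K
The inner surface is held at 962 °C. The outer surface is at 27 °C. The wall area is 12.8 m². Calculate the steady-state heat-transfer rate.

Thermal resistances in series:
R_magnesite brick = L/(kA) = 0.15/(3.2×12.8) = 0.003662 K/W
R_castable refractory = L/(kA) = 0.235/(1.15×12.8) = 0.01596 K/W
R_total = 0.01963 K/W
Q = ΔT / R_total = 935 / 0.01963

Q ≈ 47600 W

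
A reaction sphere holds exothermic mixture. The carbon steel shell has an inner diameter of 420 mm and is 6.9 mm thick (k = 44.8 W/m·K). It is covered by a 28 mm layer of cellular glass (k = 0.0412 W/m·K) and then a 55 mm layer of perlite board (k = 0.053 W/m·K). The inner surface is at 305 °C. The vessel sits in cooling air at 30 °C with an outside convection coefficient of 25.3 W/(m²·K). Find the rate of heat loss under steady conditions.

Q ≈ 126 W

For a spherical shell R = (1/r₁ − 1/r₂)/(4πk); film R = 1/(h·4πr²). In series:
R_carbon steel shell = (1/0.21 − 1/0.2169)/(4π×44.8) = 2.691×10^-4 K/W
R_cellular glass = (1/0.2169 − 1/0.2449)/(4π×0.0412) = 1.018 K/W
R_perlite board = (1/0.2449 − 1/0.2999)/(4π×0.053) = 1.124 K/W
R_outer film = 1/(h·4πr_o²) = 1/(25.3×4π×0.2999²) = 0.03497 K/W
R_total = 2.178 K/W
Q = ΔT/R_total = 275/2.178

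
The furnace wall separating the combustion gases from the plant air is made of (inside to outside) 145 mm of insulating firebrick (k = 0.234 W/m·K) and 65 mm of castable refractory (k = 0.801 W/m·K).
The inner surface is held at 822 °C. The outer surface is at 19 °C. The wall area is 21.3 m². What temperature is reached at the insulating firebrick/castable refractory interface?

T ≈ 112 °C

Model the wall as resistances in series:
R_insulating firebrick = L/(kA) = 0.145/(0.234×21.3) = 0.02909 K/W
R_castable refractory = L/(kA) = 0.065/(0.801×21.3) = 0.00381 K/W
R_total = 0.0329 K/W;  Q = ΔT/R_total = 803/0.0329 = 24410 W
T_interface = T_inner − Q·ΣR(inner→interface) = 822 − 24400×0.02909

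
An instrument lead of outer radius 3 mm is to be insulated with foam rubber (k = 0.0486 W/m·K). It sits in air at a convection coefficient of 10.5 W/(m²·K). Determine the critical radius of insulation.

For a cylinder r_cr = k/h = 0.0486/10.5
r_cr = 4.63 mm; since the bare radius (3 mm) is below r_cr, adding a thin layer of insulation will *increase* heat loss.

r_cr ≈ 4.63 mm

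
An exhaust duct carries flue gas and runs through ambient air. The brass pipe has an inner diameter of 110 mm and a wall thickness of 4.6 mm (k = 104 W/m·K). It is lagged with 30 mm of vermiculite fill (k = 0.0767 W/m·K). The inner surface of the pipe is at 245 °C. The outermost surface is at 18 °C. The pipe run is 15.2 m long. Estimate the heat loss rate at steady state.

Per-layer cylindrical resistances, series-summed:
R_brass pipe wall = ln(59.6/55)/(2π×104×15.2) = 8.087×10^-6 K/W
R_vermiculite fill = ln(89.6/59.6)/(2π×0.0767×15.2) = 0.05566 K/W
R_total = 0.05567 K/W
Q = ΔT/R_total = 227/0.05567

Q ≈ 4080 W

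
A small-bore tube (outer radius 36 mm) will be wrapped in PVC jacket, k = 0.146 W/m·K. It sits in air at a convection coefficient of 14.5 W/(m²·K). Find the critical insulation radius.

r_cr ≈ 10.1 mm

For a cylinder r_cr = k/h = 0.146/14.5
r_cr = 10.1 mm; since the bare radius (36 mm) is above r_cr, any added insulation will reduce heat loss.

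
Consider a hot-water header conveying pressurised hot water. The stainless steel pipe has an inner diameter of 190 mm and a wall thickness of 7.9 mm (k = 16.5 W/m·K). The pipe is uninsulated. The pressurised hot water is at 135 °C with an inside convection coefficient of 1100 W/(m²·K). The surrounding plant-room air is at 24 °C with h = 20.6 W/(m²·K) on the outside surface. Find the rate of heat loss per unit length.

Per-layer cylindrical resistances, series-summed:
R_inner film = 1/(h_i·2πr₁L) = 1/(1100×2π×0.095×1) = 0.001523 K/W
R_stainless steel pipe wall = ln(102.9/95)/(2π×16.5×1) = 7.705×10^-4 K/W
R_outer film = 1/(h_o·2πr_oL) = 1/(20.6×2π×0.1029×1) = 0.07508 K/W
R_total = 0.07738 K/W
Q = ΔT/R_total = 111/0.07738

q′ ≈ 1430 W/m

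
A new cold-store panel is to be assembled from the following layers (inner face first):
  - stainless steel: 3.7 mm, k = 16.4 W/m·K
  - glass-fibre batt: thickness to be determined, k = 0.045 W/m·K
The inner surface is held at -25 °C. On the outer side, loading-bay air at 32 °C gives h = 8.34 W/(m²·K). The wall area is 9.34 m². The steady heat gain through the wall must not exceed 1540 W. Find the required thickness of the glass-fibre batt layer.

Series thermal resistances:
R_stainless steel = L/(kA) = 0.0037/(16.4×9.34) = 2.416×10^-5 K/W
R_outer film = 1/(h_o·A) = 1/(8.34×9.34) = 0.01284 K/W
Sum of the known resistances R_other = 0.01286 K/W
Required total resistance R_tot = ΔT/Q_allow = 57/1540 = 0.03701 K/W
R_glass-fibre batt = R_tot − R_other = 0.02415 K/W
L = R·k·A = 0.02415×0.045×9.34

L ≈ 10.2 mm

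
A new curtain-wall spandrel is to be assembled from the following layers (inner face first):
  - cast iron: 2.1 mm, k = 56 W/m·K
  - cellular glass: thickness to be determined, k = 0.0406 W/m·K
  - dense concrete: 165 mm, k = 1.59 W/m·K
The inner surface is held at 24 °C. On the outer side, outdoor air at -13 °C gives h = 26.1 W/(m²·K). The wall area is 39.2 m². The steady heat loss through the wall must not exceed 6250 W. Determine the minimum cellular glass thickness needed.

Model the wall as resistances in series:
R_cast iron = L/(kA) = 0.0021/(56×39.2) = 9.566×10^-7 K/W
R_dense concrete = L/(kA) = 0.165/(1.59×39.2) = 0.002647 K/W
R_outer film = 1/(h_o·A) = 1/(26.1×39.2) = 9.774×10^-4 K/W
Sum of the known resistances R_other = 0.003626 K/W
Required total resistance R_tot = ΔT/Q_allow = 37/6250 = 0.00592 K/W
R_cellular glass = R_tot − R_other = 0.002294 K/W
L = R·k·A = 0.002294×0.0406×39.2

L ≈ 3.65 mm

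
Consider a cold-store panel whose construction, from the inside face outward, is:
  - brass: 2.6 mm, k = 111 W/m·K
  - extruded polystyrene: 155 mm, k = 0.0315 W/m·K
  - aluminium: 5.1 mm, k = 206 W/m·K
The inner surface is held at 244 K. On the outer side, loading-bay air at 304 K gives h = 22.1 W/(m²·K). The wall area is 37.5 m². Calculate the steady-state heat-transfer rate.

Q ≈ 453 W

Series thermal resistances:
R_brass = L/(kA) = 0.0026/(111×37.5) = 6.246×10^-7 K/W
R_extruded polystyrene = L/(kA) = 0.155/(0.0315×37.5) = 0.1312 K/W
R_aluminium = L/(kA) = 0.0051/(206×37.5) = 6.602×10^-7 K/W
R_outer film = 1/(h_o·A) = 1/(22.1×37.5) = 0.001207 K/W
R_total = 0.1324 K/W
Q = ΔT / R_total = 60 / 0.1324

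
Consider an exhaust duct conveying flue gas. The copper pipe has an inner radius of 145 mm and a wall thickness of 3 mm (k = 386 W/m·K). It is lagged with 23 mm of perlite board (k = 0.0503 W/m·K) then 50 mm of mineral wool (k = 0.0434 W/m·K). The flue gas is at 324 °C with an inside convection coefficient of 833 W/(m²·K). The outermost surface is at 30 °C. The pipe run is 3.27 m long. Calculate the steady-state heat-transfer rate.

Cylindrical conduction, so R = ln(r₂/r₁)/(2πkL) per layer, in series:
R_inner film = 1/(h_i·2πr₁L) = 1/(833×2π×0.145×3.27) = 4.03×10^-4 K/W
R_copper pipe wall = ln(148/145)/(2π×386×3.27) = 2.582×10^-6 K/W
R_perlite board = ln(171/148)/(2π×0.0503×3.27) = 0.1398 K/W
R_mineral wool = ln(221/171)/(2π×0.0434×3.27) = 0.2877 K/W
R_total = 0.4278 K/W
Q = ΔT/R_total = 294/0.4278

Q ≈ 687 W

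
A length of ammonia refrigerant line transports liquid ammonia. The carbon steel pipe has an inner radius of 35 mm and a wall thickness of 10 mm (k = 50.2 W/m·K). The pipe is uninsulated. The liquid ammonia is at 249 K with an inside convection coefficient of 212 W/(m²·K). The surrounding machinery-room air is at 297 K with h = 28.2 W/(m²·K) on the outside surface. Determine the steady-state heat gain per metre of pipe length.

For a radial system each layer contributes R = ln(r_out/r_in)/(2πkL); films add R = 1/(hA).
R_inner film = 1/(h_i·2πr₁L) = 1/(212×2π×0.035×1) = 0.02145 K/W
R_carbon steel pipe wall = ln(45/35)/(2π×50.2×1) = 7.968×10^-4 K/W
R_outer film = 1/(h_o·2πr_oL) = 1/(28.2×2π×0.045×1) = 0.1254 K/W
R_total = 0.1477 K/W
Q = ΔT/R_total = 48/0.1477

q′ ≈ 325 W/m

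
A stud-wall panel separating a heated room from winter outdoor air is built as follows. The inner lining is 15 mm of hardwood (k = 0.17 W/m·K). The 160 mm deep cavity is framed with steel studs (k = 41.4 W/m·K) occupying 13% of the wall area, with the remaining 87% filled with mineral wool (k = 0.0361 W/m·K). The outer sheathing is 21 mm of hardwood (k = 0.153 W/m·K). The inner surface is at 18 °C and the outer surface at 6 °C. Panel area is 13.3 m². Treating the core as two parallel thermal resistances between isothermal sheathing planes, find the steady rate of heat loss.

Sheathing layers in series; stud and cavity paths in parallel between them.
R_inner = 0.015/(0.17×13.3) = 0.006634 K/W
R_stud  = 0.16/(41.4×0.13×13.3) = 0.002235 K/W
R_cav   = 0.16/(0.0361×0.87×13.3) = 0.383 K/W
1/R_core = 1/R_stud + 1/R_cav → R_core = 0.002222 K/W
R_outer = 0.021/(0.153×13.3) = 0.01032 K/W
R_total = 0.01918 K/W
Q = ΔT/R_total = 12/0.01918

Q ≈ 626 W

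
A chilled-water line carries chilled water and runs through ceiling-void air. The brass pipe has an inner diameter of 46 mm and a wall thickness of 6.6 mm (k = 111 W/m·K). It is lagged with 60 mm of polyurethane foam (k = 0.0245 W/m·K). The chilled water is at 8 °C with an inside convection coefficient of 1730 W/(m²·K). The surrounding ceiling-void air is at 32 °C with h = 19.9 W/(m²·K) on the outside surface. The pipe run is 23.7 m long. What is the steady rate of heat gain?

Cylindrical conduction, so R = ln(r₂/r₁)/(2πkL) per layer, in series:
R_inner film = 1/(h_i·2πr₁L) = 1/(1730×2π×0.023×23.7) = 1.688×10^-4 K/W
R_brass pipe wall = ln(29.6/23)/(2π×111×23.7) = 1.526×10^-5 K/W
R_polyurethane foam = ln(89.6/29.6)/(2π×0.0245×23.7) = 0.3036 K/W
R_outer film = 1/(h_o·2πr_oL) = 1/(19.9×2π×0.0896×23.7) = 0.003766 K/W
R_total = 0.3075 K/W
Q = ΔT/R_total = 24/0.3075

Q ≈ 78 W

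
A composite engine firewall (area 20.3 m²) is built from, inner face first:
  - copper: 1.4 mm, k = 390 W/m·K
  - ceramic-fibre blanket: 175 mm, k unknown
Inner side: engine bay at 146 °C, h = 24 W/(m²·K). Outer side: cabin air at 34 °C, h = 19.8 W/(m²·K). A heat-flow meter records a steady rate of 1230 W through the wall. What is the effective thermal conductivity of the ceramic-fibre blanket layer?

k ≈ 0.0996 W/(m·K)

Thermal resistances in series:
R_inner film = 1/(h_i·A) = 1/(24×20.3) = 0.002053 K/W
R_copper = L/(kA) = 0.0014/(390×20.3) = 1.768×10^-7 K/W
R_outer film = 1/(h_o·A) = 1/(19.8×20.3) = 0.002488 K/W
Sum of known resistances R_other = 0.004541 K/W
Total R = ΔT/Q = 112/1230 = 0.09106 K/W
R_ceramic-fibre blanket = R_total − R_other = 0.08652 K/W
k = L/(R·A) = 0.175/(0.08652×20.3)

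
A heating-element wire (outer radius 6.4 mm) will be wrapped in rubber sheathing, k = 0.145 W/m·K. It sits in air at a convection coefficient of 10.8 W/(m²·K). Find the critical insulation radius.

For a cylinder r_cr = k/h = 0.145/10.8
r_cr = 13.4 mm; since the bare radius (6.4 mm) is below r_cr, adding a thin layer of insulation will *increase* heat loss.

r_cr ≈ 13.4 mm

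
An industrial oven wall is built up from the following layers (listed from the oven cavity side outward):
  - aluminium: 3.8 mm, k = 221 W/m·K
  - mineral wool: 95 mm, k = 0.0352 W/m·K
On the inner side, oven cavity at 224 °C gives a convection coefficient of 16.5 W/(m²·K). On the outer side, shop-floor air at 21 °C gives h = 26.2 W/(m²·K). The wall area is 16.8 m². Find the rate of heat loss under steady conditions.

Treating each layer as a thermal resistance in series:
R_inner film = 1/(h_i·A) = 1/(16.5×16.8) = 0.003608 K/W
R_aluminium = L/(kA) = 0.0038/(221×16.8) = 1.023×10^-6 K/W
R_mineral wool = L/(kA) = 0.095/(0.0352×16.8) = 0.1606 K/W
R_outer film = 1/(h_o·A) = 1/(26.2×16.8) = 0.002272 K/W
R_total = 0.1665 K/W
Q = ΔT / R_total = 203 / 0.1665

Q ≈ 1220 W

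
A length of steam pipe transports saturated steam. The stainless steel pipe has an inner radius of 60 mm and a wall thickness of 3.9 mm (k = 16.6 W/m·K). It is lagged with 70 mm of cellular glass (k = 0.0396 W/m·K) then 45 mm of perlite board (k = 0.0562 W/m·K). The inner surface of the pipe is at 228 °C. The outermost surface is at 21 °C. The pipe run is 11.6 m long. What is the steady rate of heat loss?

Radial resistances (cylindrical: R_cond = ln(r_o/r_i)/(2πkL), R_conv = 1/(h·2πrL)):
R_stainless steel pipe wall = ln(63.9/60)/(2π×16.6×11.6) = 5.205×10^-5 K/W
R_cellular glass = ln(133.9/63.9)/(2π×0.0396×11.6) = 0.2563 K/W
R_perlite board = ln(178.9/133.9)/(2π×0.0562×11.6) = 0.07073 K/W
R_total = 0.3271 K/W
Q = ΔT/R_total = 207/0.3271

Q ≈ 633 W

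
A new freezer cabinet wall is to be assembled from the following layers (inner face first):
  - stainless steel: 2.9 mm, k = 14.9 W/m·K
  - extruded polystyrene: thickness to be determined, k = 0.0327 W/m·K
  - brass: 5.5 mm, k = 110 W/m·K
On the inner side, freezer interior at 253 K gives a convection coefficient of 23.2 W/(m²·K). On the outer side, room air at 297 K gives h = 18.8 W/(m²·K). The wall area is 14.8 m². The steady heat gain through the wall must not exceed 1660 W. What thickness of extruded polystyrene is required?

L ≈ 9.67 mm

Series thermal resistances:
R_inner film = 1/(h_i·A) = 1/(23.2×14.8) = 0.002912 K/W
R_stainless steel = L/(kA) = 0.0029/(14.9×14.8) = 1.315×10^-5 K/W
R_brass = L/(kA) = 0.0055/(110×14.8) = 3.378×10^-6 K/W
R_outer film = 1/(h_o·A) = 1/(18.8×14.8) = 0.003594 K/W
Sum of the known resistances R_other = 0.006523 K/W
Required total resistance R_tot = ΔT/Q_allow = 44/1660 = 0.02651 K/W
R_extruded polystyrene = R_tot − R_other = 0.01998 K/W
L = R·k·A = 0.01998×0.0327×14.8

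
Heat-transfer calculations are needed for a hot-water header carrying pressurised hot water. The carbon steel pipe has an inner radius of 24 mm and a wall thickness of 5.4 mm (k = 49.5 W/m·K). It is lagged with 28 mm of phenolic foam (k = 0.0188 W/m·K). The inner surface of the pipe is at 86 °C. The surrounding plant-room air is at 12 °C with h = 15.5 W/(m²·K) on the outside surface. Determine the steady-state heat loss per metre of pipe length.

q′ ≈ 12.7 W/m

Per-layer cylindrical resistances, series-summed:
R_carbon steel pipe wall = ln(29.4/24)/(2π×49.5×1) = 6.525×10^-4 K/W
R_phenolic foam = ln(57.4/29.4)/(2π×0.0188×1) = 5.664 K/W
R_outer film = 1/(h_o·2πr_oL) = 1/(15.5×2π×0.0574×1) = 0.1789 K/W
R_total = 5.844 K/W
Q = ΔT/R_total = 74/5.844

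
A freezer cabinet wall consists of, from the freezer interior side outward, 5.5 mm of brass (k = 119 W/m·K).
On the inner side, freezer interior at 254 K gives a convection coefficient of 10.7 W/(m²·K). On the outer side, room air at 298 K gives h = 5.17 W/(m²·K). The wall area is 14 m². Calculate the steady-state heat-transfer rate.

Using the resistance-network approach (series):
R_inner film = 1/(h_i·A) = 1/(10.7×14) = 0.006676 K/W
R_brass = L/(kA) = 0.0055/(119×14) = 3.301×10^-6 K/W
R_outer film = 1/(h_o·A) = 1/(5.17×14) = 0.01382 K/W
R_total = 0.02049 K/W
Q = ΔT / R_total = 44 / 0.02049

Q ≈ 2150 W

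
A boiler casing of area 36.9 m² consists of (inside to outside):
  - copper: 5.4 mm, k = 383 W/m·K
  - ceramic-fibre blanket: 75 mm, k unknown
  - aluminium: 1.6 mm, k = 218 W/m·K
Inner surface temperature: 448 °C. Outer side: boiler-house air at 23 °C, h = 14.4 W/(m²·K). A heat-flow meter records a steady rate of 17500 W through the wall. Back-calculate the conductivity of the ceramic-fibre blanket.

Using the resistance-network approach (series):
R_copper = L/(kA) = 0.0054/(383×36.9) = 3.821×10^-7 K/W
R_aluminium = L/(kA) = 0.0016/(218×36.9) = 1.989×10^-7 K/W
R_outer film = 1/(h_o·A) = 1/(14.4×36.9) = 0.001882 K/W
Sum of known resistances R_other = 0.001883 K/W
Total R = ΔT/Q = 425/17500 = 0.02429 K/W
R_ceramic-fibre blanket = R_total − R_other = 0.0224 K/W
k = L/(R·A) = 0.075/(0.0224×36.9)

k ≈ 0.0907 W/(m·K)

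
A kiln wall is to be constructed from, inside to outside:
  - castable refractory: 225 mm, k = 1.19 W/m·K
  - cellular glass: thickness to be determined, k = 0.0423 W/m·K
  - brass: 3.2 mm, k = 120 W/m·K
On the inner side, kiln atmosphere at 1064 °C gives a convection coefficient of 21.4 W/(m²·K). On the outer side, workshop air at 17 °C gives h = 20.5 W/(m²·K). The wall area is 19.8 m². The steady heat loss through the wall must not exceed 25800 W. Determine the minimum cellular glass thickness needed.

L ≈ 21.9 mm

Treating each layer as a thermal resistance in series:
R_inner film = 1/(h_i·A) = 1/(21.4×19.8) = 0.00236 K/W
R_castable refractory = L/(kA) = 0.225/(1.19×19.8) = 0.009549 K/W
R_brass = L/(kA) = 0.0032/(120×19.8) = 1.347×10^-6 K/W
R_outer film = 1/(h_o·A) = 1/(20.5×19.8) = 0.002464 K/W
Sum of the known resistances R_other = 0.01437 K/W
Required total resistance R_tot = ΔT/Q_allow = 1047/25800 = 0.04058 K/W
R_cellular glass = R_tot − R_other = 0.02621 K/W
L = R·k·A = 0.02621×0.0423×19.8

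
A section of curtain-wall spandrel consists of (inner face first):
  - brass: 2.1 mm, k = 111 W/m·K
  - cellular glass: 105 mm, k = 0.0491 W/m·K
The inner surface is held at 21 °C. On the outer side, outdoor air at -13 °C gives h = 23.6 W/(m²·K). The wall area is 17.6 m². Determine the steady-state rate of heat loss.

Q ≈ 274 W

Model the wall as resistances in series:
R_brass = L/(kA) = 0.0021/(111×17.6) = 1.075×10^-6 K/W
R_cellular glass = L/(kA) = 0.105/(0.0491×17.6) = 0.1215 K/W
R_outer film = 1/(h_o·A) = 1/(23.6×17.6) = 0.002408 K/W
R_total = 0.1239 K/W
Q = ΔT / R_total = 34 / 0.1239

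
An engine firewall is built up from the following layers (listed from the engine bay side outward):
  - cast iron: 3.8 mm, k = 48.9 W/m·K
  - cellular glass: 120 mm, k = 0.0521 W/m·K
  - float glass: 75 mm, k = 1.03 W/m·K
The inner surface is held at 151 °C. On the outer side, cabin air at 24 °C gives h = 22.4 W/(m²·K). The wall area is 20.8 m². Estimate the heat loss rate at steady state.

Series thermal resistances:
R_cast iron = L/(kA) = 0.0038/(48.9×20.8) = 3.736×10^-6 K/W
R_cellular glass = L/(kA) = 0.12/(0.0521×20.8) = 0.1107 K/W
R_float glass = L/(kA) = 0.075/(1.03×20.8) = 0.003501 K/W
R_outer film = 1/(h_o·A) = 1/(22.4×20.8) = 0.002146 K/W
R_total = 0.1164 K/W
Q = ΔT / R_total = 127 / 0.1164

Q ≈ 1090 W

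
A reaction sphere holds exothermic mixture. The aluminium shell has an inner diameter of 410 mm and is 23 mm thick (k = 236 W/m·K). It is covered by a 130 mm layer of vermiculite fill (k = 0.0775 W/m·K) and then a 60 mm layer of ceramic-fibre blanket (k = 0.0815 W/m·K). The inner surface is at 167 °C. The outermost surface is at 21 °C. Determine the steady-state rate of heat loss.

For a spherical shell R = (1/r₁ − 1/r₂)/(4πk); film R = 1/(h·4πr²). In series:
R_aluminium shell = (1/0.205 − 1/0.228)/(4π×236) = 1.659×10^-4 K/W
R_vermiculite fill = (1/0.228 − 1/0.358)/(4π×0.0775) = 1.635 K/W
R_ceramic-fibre blanket = (1/0.358 − 1/0.418)/(4π×0.0815) = 0.3915 K/W
R_total = 2.027 K/W
Q = ΔT/R_total = 146/2.027

Q ≈ 72 W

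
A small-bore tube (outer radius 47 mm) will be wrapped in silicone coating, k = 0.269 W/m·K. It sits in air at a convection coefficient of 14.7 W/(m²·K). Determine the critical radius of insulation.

For a cylinder r_cr = k/h = 0.269/14.7
r_cr = 18.3 mm; since the bare radius (47 mm) is above r_cr, any added insulation will reduce heat loss.

r_cr ≈ 18.3 mm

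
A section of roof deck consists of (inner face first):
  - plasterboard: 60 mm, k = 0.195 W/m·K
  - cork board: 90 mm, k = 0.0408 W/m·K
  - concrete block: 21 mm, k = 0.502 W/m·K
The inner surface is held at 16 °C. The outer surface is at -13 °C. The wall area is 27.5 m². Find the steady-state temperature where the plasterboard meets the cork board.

T ≈ 12.5 °C

Thermal resistances in series:
R_plasterboard = L/(kA) = 0.06/(0.195×27.5) = 0.01119 K/W
R_cork board = L/(kA) = 0.09/(0.0408×27.5) = 0.08021 K/W
R_concrete block = L/(kA) = 0.021/(0.502×27.5) = 0.001521 K/W
R_total = 0.09292 K/W;  Q = ΔT/R_total = 29/0.09292 = 312.1 W
T_interface = T_inner − Q·ΣR(inner→interface) = 16 − 312×0.01119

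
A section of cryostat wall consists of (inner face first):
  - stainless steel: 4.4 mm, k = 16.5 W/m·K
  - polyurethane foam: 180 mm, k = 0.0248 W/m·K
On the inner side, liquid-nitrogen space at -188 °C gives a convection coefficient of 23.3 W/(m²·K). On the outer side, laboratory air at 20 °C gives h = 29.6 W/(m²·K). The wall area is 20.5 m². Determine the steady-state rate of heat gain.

Q ≈ 581 W

Using the resistance-network approach (series):
R_inner film = 1/(h_i·A) = 1/(23.3×20.5) = 0.002094 K/W
R_stainless steel = L/(kA) = 0.0044/(16.5×20.5) = 1.301×10^-5 K/W
R_polyurethane foam = L/(kA) = 0.18/(0.0248×20.5) = 0.3541 K/W
R_outer film = 1/(h_o·A) = 1/(29.6×20.5) = 0.001648 K/W
R_total = 0.3578 K/W
Q = ΔT / R_total = 208 / 0.3578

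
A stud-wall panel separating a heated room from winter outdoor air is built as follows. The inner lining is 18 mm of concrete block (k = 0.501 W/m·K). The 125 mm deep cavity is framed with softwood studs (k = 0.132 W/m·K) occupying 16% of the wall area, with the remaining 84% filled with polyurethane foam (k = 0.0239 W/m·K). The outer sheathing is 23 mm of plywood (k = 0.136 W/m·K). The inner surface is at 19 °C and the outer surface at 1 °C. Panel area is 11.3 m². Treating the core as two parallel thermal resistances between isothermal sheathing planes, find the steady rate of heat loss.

Sheathing layers in series; stud and cavity paths in parallel between them.
R_inner = 0.018/(0.501×11.3) = 0.003179 K/W
R_stud  = 0.125/(0.132×0.16×11.3) = 0.5238 K/W
R_cav   = 0.125/(0.0239×0.84×11.3) = 0.551 K/W
1/R_core = 1/R_stud + 1/R_cav → R_core = 0.2685 K/W
R_outer = 0.023/(0.136×11.3) = 0.01497 K/W
R_total = 0.2867 K/W
Q = ΔT/R_total = 18/0.2867

Q ≈ 62.8 W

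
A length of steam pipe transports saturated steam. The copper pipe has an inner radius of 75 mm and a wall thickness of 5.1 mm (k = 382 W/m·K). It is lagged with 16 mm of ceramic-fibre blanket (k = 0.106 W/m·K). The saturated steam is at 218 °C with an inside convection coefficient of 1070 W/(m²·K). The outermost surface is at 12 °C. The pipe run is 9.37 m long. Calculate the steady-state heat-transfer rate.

Q ≈ 7010 W

Cylindrical conduction, so R = ln(r₂/r₁)/(2πkL) per layer, in series:
R_inner film = 1/(h_i·2πr₁L) = 1/(1070×2π×0.075×9.37) = 2.117×10^-4 K/W
R_copper pipe wall = ln(80.1/75)/(2π×382×9.37) = 2.925×10^-6 K/W
R_ceramic-fibre blanket = ln(96.1/80.1)/(2π×0.106×9.37) = 0.02918 K/W
R_total = 0.0294 K/W
Q = ΔT/R_total = 206/0.0294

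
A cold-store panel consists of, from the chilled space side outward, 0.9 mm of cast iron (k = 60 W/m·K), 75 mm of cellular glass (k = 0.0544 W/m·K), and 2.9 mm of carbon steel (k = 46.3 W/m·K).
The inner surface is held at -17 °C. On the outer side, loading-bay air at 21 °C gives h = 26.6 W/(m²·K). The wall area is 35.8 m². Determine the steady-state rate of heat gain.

Q ≈ 960 W

Treating each layer as a thermal resistance in series:
R_cast iron = L/(kA) = 0.0009/(60×35.8) = 4.19×10^-7 K/W
R_cellular glass = L/(kA) = 0.075/(0.0544×35.8) = 0.03851 K/W
R_carbon steel = L/(kA) = 0.0029/(46.3×35.8) = 1.75×10^-6 K/W
R_outer film = 1/(h_o·A) = 1/(26.6×35.8) = 0.00105 K/W
R_total = 0.03956 K/W
Q = ΔT / R_total = 38 / 0.03956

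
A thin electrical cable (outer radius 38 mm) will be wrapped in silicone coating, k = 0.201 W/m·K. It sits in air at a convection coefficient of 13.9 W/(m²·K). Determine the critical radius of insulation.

For a cylinder r_cr = k/h = 0.201/13.9
r_cr = 14.5 mm; since the bare radius (38 mm) is above r_cr, any added insulation will reduce heat loss.

r_cr ≈ 14.5 mm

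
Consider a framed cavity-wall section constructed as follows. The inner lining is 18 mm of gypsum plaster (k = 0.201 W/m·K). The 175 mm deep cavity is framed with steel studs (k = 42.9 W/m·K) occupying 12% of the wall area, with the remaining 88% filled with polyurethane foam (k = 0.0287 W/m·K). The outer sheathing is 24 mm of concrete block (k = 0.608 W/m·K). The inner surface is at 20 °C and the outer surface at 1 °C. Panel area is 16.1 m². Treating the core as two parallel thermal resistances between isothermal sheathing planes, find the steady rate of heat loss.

Sheathing layers in series; stud and cavity paths in parallel between them.
R_inner = 0.018/(0.201×16.1) = 0.005562 K/W
R_stud  = 0.175/(42.9×0.12×16.1) = 0.002111 K/W
R_cav   = 0.175/(0.0287×0.88×16.1) = 0.4304 K/W
1/R_core = 1/R_stud + 1/R_cav → R_core = 0.002101 K/W
R_outer = 0.024/(0.608×16.1) = 0.002452 K/W
R_total = 0.01012 K/W
Q = ΔT/R_total = 19/0.01012

Q ≈ 1880 W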